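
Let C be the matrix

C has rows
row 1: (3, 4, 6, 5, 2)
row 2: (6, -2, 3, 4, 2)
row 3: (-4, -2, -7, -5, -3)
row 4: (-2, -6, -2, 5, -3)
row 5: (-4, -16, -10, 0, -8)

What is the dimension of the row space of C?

Row reduce to echelon form.
R2 ← R2 − (2)·R1: [0, -10, -9, -6, -2]
R3 ← R3 + (4/3)·R1: [0, 10/3, 1, 5/3, -1/3]
R4 ← R4 + (2/3)·R1: [0, -10/3, 2, 25/3, -5/3]
R5 ← R5 + (4/3)·R1: [0, -32/3, -2, 20/3, -16/3]
R3 ← R3 + (1/3)·R2: [0, 0, -2, -1/3, -1]
R4 ← R4 − (1/3)·R2: [0, 0, 5, 31/3, -1]
R5 ← R5 − (16/15)·R2: [0, 0, 38/5, 196/15, -16/5]
R4 ← R4 + (5/2)·R3: [0, 0, 0, 19/2, -7/2]
R5 ← R5 + (19/5)·R3: [0, 0, 0, 59/5, -7]
R5 ← R5 − (118/95)·R4: [0, 0, 0, 0, -252/95]
Echelon form has 5 nonzero rows, so rank(C) = 5.
The row space has dimension equal to the rank: 5.

5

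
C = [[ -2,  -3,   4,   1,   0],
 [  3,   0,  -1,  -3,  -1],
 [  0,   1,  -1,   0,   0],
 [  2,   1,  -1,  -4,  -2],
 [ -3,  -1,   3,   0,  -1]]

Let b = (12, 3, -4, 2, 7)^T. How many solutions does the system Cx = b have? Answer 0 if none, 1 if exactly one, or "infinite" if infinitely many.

Row reduce the augmented matrix [C | b].
R2 ← R2 + (3/2)·R1: [0, -9/2, 5, -3/2, -1, 21]
R4 ← R4 + R1: [0, -2, 3, -3, -2, 14]
R5 ← R5 − (3/2)·R1: [0, 7/2, -3, -3/2, -1, -11]
R3 ← R3 + (2/9)·R2: [0, 0, 1/9, -1/3, -2/9, 2/3]
R4 ← R4 − (4/9)·R2: [0, 0, 7/9, -7/3, -14/9, 14/3]
R5 ← R5 + (7/9)·R2: [0, 0, 8/9, -8/3, -16/9, 16/3]
R4 ← R4 − (7)·R3: [0, 0, 0, 0, 0, 0]
R5 ← R5 − (8)·R3: [0, 0, 0, 0, 0, 0]
The echelon form has 3 nonzero rows, and every pivot lies in the first 5 columns, so rank(C) = rank([C|b]) = 3.
The system is consistent.
rank = 3 < 5 unknowns, so there are infinitely many solutions.

infinite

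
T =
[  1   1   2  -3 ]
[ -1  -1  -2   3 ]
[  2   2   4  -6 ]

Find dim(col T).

Row reduce to echelon form.
R2 ← R2 + R1: [0, 0, 0, 0]
R3 ← R3 − (2)·R1: [0, 0, 0, 0]
Echelon form has 1 nonzero row, so rank(T) = 1.
The column space has dimension equal to the rank: 1.

1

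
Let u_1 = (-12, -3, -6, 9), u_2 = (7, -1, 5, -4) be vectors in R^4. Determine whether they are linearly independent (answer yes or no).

yes

Form the matrix with these vectors as rows and row reduce.
R2 ← R2 + (7/12)·R1: [0, -11/4, 3/2, 5/4]
2 nonzero rows, so the 2 vectors span a space of dimension 2.
Since 2 = 2, the vectors are linearly independent.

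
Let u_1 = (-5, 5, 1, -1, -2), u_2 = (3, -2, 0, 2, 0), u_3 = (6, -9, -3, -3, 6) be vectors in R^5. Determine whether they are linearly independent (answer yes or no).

Form the matrix with these vectors as rows and row reduce.
R2 ← R2 + (3/5)·R1: [0, 1, 3/5, 7/5, -6/5]
R3 ← R3 + (6/5)·R1: [0, -3, -9/5, -21/5, 18/5]
R3 ← R3 + (3)·R2: [0, 0, 0, 0, 0]
2 nonzero rows, so the 3 vectors span a space of dimension 2.
Since 2 < 3, the vectors are linearly dependent.

no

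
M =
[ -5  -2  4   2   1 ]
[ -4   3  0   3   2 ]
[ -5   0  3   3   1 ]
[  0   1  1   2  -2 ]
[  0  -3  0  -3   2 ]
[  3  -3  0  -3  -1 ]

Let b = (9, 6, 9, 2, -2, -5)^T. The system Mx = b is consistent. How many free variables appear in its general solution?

2

Row reduce the augmented matrix [M | b].
R2 ← R2 − (4/5)·R1: [0, 23/5, -16/5, 7/5, 6/5, -6/5]
R3 ← R3 − R1: [0, 2, -1, 1, 0, 0]
R6 ← R6 + (3/5)·R1: [0, -21/5, 12/5, -9/5, -2/5, 2/5]
R3 ← R3 − (10/23)·R2: [0, 0, 9/23, 9/23, -12/23, 12/23]
R4 ← R4 − (5/23)·R2: [0, 0, 39/23, 39/23, -52/23, 52/23]
R5 ← R5 + (15/23)·R2: [0, 0, -48/23, -48/23, 64/23, -64/23]
R6 ← R6 + (21/23)·R2: [0, 0, -12/23, -12/23, 16/23, -16/23]
R4 ← R4 − (13/3)·R3: [0, 0, 0, 0, 0, 0]
R5 ← R5 + (16/3)·R3: [0, 0, 0, 0, 0, 0]
R6 ← R6 + (4/3)·R3: [0, 0, 0, 0, 0, 0]
The echelon form has 3 nonzero rows, and every pivot lies in the first 5 columns, so rank(M) = rank([M|b]) = 3.
The system is consistent.
Free variables = (unknowns) − (rank) = 5 − 3 = 2.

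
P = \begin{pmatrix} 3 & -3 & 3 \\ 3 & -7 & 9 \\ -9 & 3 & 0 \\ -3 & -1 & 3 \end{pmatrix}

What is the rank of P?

Row reduce to echelon form.
R2 ← R2 − R1: [0, -4, 6]
R3 ← R3 + (3)·R1: [0, -6, 9]
R4 ← R4 + R1: [0, -4, 6]
R3 ← R3 − (3/2)·R2: [0, 0, 0]
R4 ← R4 − R2: [0, 0, 0]
Echelon form has 2 nonzero rows, so rank(P) = 2.

2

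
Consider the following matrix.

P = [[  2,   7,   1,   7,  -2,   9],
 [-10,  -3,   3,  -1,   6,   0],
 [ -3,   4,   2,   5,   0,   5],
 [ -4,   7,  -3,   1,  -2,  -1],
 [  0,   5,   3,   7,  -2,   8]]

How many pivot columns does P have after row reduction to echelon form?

5

Row reduce to echelon form.
R2 ← R2 + (5)·R1: [0, 32, 8, 34, -4, 45]
R3 ← R3 + (3/2)·R1: [0, 29/2, 7/2, 31/2, -3, 37/2]
R4 ← R4 + (2)·R1: [0, 21, -1, 15, -6, 17]
R3 ← R3 − (29/64)·R2: [0, 0, -1/8, 3/32, -19/16, -121/64]
R4 ← R4 − (21/32)·R2: [0, 0, -25/4, -117/16, -27/8, -401/32]
R5 ← R5 − (5/32)·R2: [0, 0, 7/4, 27/16, -11/8, 31/32]
R4 ← R4 − (50)·R3: [0, 0, 0, -12, 56, 82]
R5 ← R5 + (14)·R3: [0, 0, 0, 3, -18, -51/2]
R5 ← R5 + (1/4)·R4: [0, 0, 0, 0, -4, -5]
Echelon form has 5 nonzero rows, so rank(P) = 5.
Each nonzero row contributes one pivot column: 5 pivot columns.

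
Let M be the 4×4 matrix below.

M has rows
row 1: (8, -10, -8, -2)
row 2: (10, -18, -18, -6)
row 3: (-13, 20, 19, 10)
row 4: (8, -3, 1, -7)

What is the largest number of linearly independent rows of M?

3

Row reduce to echelon form.
R2 ← R2 − (5/4)·R1: [0, -11/2, -8, -7/2]
R3 ← R3 + (13/8)·R1: [0, 15/4, 6, 27/4]
R4 ← R4 − R1: [0, 7, 9, -5]
R3 ← R3 + (15/22)·R2: [0, 0, 6/11, 48/11]
R4 ← R4 + (14/11)·R2: [0, 0, -13/11, -104/11]
R4 ← R4 + (13/6)·R3: [0, 0, 0, 0]
Echelon form has 3 nonzero rows, so rank(M) = 3.
The rank gives the maximum number of linearly independent rows: 3.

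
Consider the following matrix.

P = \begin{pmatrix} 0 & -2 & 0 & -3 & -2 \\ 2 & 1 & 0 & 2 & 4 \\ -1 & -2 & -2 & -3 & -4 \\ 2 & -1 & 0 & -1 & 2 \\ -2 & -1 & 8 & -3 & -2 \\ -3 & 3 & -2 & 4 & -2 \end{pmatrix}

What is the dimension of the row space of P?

3

Row reduce to echelon form.
Swap R1 ↔ R2
R3 ← R3 + (1/2)·R1: [0, -3/2, -2, -2, -2]
R4 ← R4 − R1: [0, -2, 0, -3, -2]
R5 ← R5 + R1: [0, 0, 8, -1, 2]
R6 ← R6 + (3/2)·R1: [0, 9/2, -2, 7, 4]
R3 ← R3 − (3/4)·R2: [0, 0, -2, 1/4, -1/2]
R4 ← R4 − R2: [0, 0, 0, 0, 0]
R6 ← R6 + (9/4)·R2: [0, 0, -2, 1/4, -1/2]
R5 ← R5 + (4)·R3: [0, 0, 0, 0, 0]
R6 ← R6 − R3: [0, 0, 0, 0, 0]
Echelon form has 3 nonzero rows, so rank(P) = 3.
The row space has dimension equal to the rank: 3.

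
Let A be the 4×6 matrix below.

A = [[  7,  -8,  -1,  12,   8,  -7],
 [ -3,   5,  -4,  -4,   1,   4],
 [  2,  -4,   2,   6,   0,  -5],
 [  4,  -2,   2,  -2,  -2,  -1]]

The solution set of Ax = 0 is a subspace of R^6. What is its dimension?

2

Row reduce to echelon form.
R2 ← R2 + (3/7)·R1: [0, 11/7, -31/7, 8/7, 31/7, 1]
R3 ← R3 − (2/7)·R1: [0, -12/7, 16/7, 18/7, -16/7, -3]
R4 ← R4 − (4/7)·R1: [0, 18/7, 18/7, -62/7, -46/7, 3]
R3 ← R3 + (12/11)·R2: [0, 0, -28/11, 42/11, 28/11, -21/11]
R4 ← R4 − (18/11)·R2: [0, 0, 108/11, -118/11, -152/11, 15/11]
R4 ← R4 + (27/7)·R3: [0, 0, 0, 4, -4, -6]
4 nonzero rows, so rank(A) = 4.
A has 6 columns; by rank–nullity, nullity = 6 − 4 = 2.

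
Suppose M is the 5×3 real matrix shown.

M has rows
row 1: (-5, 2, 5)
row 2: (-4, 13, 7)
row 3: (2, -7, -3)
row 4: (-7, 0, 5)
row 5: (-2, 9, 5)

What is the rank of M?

Row reduce to echelon form.
R2 ← R2 − (4/5)·R1: [0, 57/5, 3]
R3 ← R3 + (2/5)·R1: [0, -31/5, -1]
R4 ← R4 − (7/5)·R1: [0, -14/5, -2]
R5 ← R5 − (2/5)·R1: [0, 41/5, 3]
R3 ← R3 + (31/57)·R2: [0, 0, 12/19]
R4 ← R4 + (14/57)·R2: [0, 0, -24/19]
R5 ← R5 − (41/57)·R2: [0, 0, 16/19]
R4 ← R4 + (2)·R3: [0, 0, 0]
R5 ← R5 − (4/3)·R3: [0, 0, 0]
Echelon form has 3 nonzero rows, so rank(M) = 3.

3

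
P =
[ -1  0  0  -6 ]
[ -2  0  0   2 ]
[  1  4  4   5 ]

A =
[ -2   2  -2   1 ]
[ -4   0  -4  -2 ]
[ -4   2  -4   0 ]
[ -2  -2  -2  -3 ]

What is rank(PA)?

First compute PA:
[[ 14,  10,  14,  17],
 [  0,  -8,   0,  -8],
 [-44,   0, -44, -22]]
Now row reduce the product.
R3 ← R3 + (22/7)·R1: [0, 220/7, 0, 220/7]
R3 ← R3 + (55/14)·R2: [0, 0, 0, 0]
2 nonzero rows, so rank(PA) = 2.

2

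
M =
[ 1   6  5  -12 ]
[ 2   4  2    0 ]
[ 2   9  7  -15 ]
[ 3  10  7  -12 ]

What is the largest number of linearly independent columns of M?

Row reduce to echelon form.
R2 ← R2 − (2)·R1: [0, -8, -8, 24]
R3 ← R3 − (2)·R1: [0, -3, -3, 9]
R4 ← R4 − (3)·R1: [0, -8, -8, 24]
R3 ← R3 − (3/8)·R2: [0, 0, 0, 0]
R4 ← R4 − R2: [0, 0, 0, 0]
Echelon form has 2 nonzero rows, so rank(M) = 2.
The rank gives the maximum number of linearly independent columns: 2.

2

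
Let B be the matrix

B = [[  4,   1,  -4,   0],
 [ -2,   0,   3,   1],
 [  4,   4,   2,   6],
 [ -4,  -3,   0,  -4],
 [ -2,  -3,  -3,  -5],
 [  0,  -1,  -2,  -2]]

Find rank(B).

Row reduce to echelon form.
R2 ← R2 + (1/2)·R1: [0, 1/2, 1, 1]
R3 ← R3 − R1: [0, 3, 6, 6]
R4 ← R4 + R1: [0, -2, -4, -4]
R5 ← R5 + (1/2)·R1: [0, -5/2, -5, -5]
R3 ← R3 − (6)·R2: [0, 0, 0, 0]
R4 ← R4 + (4)·R2: [0, 0, 0, 0]
R5 ← R5 + (5)·R2: [0, 0, 0, 0]
R6 ← R6 + (2)·R2: [0, 0, 0, 0]
Echelon form has 2 nonzero rows, so rank(B) = 2.

2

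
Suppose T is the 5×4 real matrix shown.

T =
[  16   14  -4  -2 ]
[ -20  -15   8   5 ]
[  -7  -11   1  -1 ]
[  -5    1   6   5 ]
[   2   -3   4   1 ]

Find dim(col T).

Row reduce to echelon form.
R2 ← R2 + (5/4)·R1: [0, 5/2, 3, 5/2]
R3 ← R3 + (7/16)·R1: [0, -39/8, -3/4, -15/8]
R4 ← R4 + (5/16)·R1: [0, 43/8, 19/4, 35/8]
R5 ← R5 − (1/8)·R1: [0, -19/4, 9/2, 5/4]
R3 ← R3 + (39/20)·R2: [0, 0, 51/10, 3]
R4 ← R4 − (43/20)·R2: [0, 0, -17/10, -1]
R5 ← R5 + (19/10)·R2: [0, 0, 51/5, 6]
R4 ← R4 + (1/3)·R3: [0, 0, 0, 0]
R5 ← R5 − (2)·R3: [0, 0, 0, 0]
Echelon form has 3 nonzero rows, so rank(T) = 3.
The column space has dimension equal to the rank: 3.

3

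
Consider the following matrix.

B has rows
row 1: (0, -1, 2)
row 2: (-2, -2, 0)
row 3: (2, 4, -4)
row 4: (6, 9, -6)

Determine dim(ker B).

Row reduce to echelon form.
Swap R1 ↔ R2
R3 ← R3 + R1: [0, 2, -4]
R4 ← R4 + (3)·R1: [0, 3, -6]
R3 ← R3 + (2)·R2: [0, 0, 0]
R4 ← R4 + (3)·R2: [0, 0, 0]
2 nonzero rows, so rank(B) = 2.
B has 3 columns; by rank–nullity, nullity = 3 − 2 = 1.

1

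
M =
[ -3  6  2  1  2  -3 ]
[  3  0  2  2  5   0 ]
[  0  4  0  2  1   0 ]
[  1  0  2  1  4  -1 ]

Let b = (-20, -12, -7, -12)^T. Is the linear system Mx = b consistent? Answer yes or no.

yes

Row reduce the augmented matrix [M | b].
R2 ← R2 + R1: [0, 6, 4, 3, 7, -3, -32]
R4 ← R4 + (1/3)·R1: [0, 2, 8/3, 4/3, 14/3, -2, -56/3]
R3 ← R3 − (2/3)·R2: [0, 0, -8/3, 0, -11/3, 2, 43/3]
R4 ← R4 − (1/3)·R2: [0, 0, 4/3, 1/3, 7/3, -1, -8]
R4 ← R4 + (1/2)·R3: [0, 0, 0, 1/3, 1/2, 0, -5/6]
The echelon form has 4 nonzero rows, and every pivot lies in the first 6 columns, so rank(M) = rank([M|b]) = 4.
The system is consistent.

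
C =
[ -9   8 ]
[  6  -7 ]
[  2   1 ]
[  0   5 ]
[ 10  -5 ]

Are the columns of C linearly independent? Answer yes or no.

Row reduce C to echelon form.
R2 ← R2 + (2/3)·R1: [0, -5/3]
R3 ← R3 + (2/9)·R1: [0, 25/9]
R5 ← R5 + (10/9)·R1: [0, 35/9]
R3 ← R3 + (5/3)·R2: [0, 0]
R4 ← R4 + (3)·R2: [0, 0]
R5 ← R5 + (7/3)·R2: [0, 0]
2 pivots among 2 columns.
Every column is a pivot column, so the columns are linearly independent.

yes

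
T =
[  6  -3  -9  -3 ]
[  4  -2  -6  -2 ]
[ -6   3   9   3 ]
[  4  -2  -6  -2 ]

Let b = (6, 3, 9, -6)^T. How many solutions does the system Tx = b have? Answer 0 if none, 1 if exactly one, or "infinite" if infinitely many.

Row reduce the augmented matrix [T | b].
R2 ← R2 − (2/3)·R1: [0, 0, 0, 0, -1]
R3 ← R3 + R1: [0, 0, 0, 0, 15]
R4 ← R4 − (2/3)·R1: [0, 0, 0, 0, -10]
R3 ← R3 + (15)·R2: [0, 0, 0, 0, 0]
R4 ← R4 − (10)·R2: [0, 0, 0, 0, 0]
The echelon form has 2 nonzero rows; the last pivot sits in the augmented column, so rank(T) = 1 but rank([T|b]) = 2.
Since the ranks differ, the system is inconsistent.
It has no solutions.

0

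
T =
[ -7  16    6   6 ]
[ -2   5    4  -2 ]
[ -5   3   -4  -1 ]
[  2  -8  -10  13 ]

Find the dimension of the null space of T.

0

Row reduce to echelon form.
R2 ← R2 − (2/7)·R1: [0, 3/7, 16/7, -26/7]
R3 ← R3 − (5/7)·R1: [0, -59/7, -58/7, -37/7]
R4 ← R4 + (2/7)·R1: [0, -24/7, -58/7, 103/7]
R3 ← R3 + (59/3)·R2: [0, 0, 110/3, -235/3]
R4 ← R4 + (8)·R2: [0, 0, 10, -15]
R4 ← R4 − (3/11)·R3: [0, 0, 0, 70/11]
4 nonzero rows, so rank(T) = 4.
T has 4 columns; by rank–nullity, nullity = 4 − 4 = 0.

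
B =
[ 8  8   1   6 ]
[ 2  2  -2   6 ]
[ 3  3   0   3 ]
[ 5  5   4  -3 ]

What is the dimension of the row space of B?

2

Row reduce to echelon form.
R2 ← R2 − (1/4)·R1: [0, 0, -9/4, 9/2]
R3 ← R3 − (3/8)·R1: [0, 0, -3/8, 3/4]
R4 ← R4 − (5/8)·R1: [0, 0, 27/8, -27/4]
R3 ← R3 − (1/6)·R2: [0, 0, 0, 0]
R4 ← R4 + (3/2)·R2: [0, 0, 0, 0]
Echelon form has 2 nonzero rows, so rank(B) = 2.
The row space has dimension equal to the rank: 2.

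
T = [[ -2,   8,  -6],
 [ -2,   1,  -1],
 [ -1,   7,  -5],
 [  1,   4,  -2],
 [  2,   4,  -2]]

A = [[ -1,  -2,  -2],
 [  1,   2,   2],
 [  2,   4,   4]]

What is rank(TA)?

First compute TA:
[[ -2,  -4,  -4],
 [  1,   2,   2],
 [ -2,  -4,  -4],
 [ -1,  -2,  -2],
 [ -2,  -4,  -4]]
Now row reduce the product.
R2 ← R2 + (1/2)·R1: [0, 0, 0]
R3 ← R3 − R1: [0, 0, 0]
R4 ← R4 − (1/2)·R1: [0, 0, 0]
R5 ← R5 − R1: [0, 0, 0]
1 nonzero row, so rank(TA) = 1.

1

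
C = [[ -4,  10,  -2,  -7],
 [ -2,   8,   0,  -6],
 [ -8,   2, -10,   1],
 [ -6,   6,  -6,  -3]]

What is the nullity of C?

2

Row reduce to echelon form.
R2 ← R2 − (1/2)·R1: [0, 3, 1, -5/2]
R3 ← R3 − (2)·R1: [0, -18, -6, 15]
R4 ← R4 − (3/2)·R1: [0, -9, -3, 15/2]
R3 ← R3 + (6)·R2: [0, 0, 0, 0]
R4 ← R4 + (3)·R2: [0, 0, 0, 0]
2 nonzero rows, so rank(C) = 2.
C has 4 columns; by rank–nullity, nullity = 4 − 2 = 2.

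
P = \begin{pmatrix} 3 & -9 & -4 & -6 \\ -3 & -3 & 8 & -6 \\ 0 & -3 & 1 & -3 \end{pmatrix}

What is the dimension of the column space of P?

Row reduce to echelon form.
R2 ← R2 + R1: [0, -12, 4, -12]
R3 ← R3 − (1/4)·R2: [0, 0, 0, 0]
Echelon form has 2 nonzero rows, so rank(P) = 2.
The column space has dimension equal to the rank: 2.

2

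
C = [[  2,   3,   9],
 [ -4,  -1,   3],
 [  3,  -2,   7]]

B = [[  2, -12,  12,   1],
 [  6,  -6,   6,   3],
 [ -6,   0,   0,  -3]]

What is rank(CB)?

2

First compute CB:
[[-32, -42,  42, -16],
 [-32,  54, -54, -16],
 [-48, -24,  24, -24]]
Now row reduce the product.
R2 ← R2 − R1: [0, 96, -96, 0]
R3 ← R3 − (3/2)·R1: [0, 39, -39, 0]
R3 ← R3 − (13/32)·R2: [0, 0, 0, 0]
2 nonzero rows, so rank(CB) = 2.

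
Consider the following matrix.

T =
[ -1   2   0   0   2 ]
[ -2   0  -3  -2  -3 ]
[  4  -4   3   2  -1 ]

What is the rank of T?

2

Row reduce to echelon form.
R2 ← R2 − (2)·R1: [0, -4, -3, -2, -7]
R3 ← R3 + (4)·R1: [0, 4, 3, 2, 7]
R3 ← R3 + R2: [0, 0, 0, 0, 0]
Echelon form has 2 nonzero rows, so rank(T) = 2.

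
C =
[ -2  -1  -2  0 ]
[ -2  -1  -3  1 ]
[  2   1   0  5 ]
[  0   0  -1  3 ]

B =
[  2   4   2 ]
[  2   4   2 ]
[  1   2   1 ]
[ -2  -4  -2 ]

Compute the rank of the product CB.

1

First compute CB:
[[ -8, -16,  -8],
 [-11, -22, -11],
 [ -4,  -8,  -4],
 [ -7, -14,  -7]]
Now row reduce the product.
R2 ← R2 − (11/8)·R1: [0, 0, 0]
R3 ← R3 − (1/2)·R1: [0, 0, 0]
R4 ← R4 − (7/8)·R1: [0, 0, 0]
1 nonzero row, so rank(CB) = 1.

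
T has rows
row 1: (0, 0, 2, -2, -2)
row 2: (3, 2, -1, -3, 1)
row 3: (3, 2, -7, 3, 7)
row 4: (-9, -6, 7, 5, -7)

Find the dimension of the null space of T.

3

Row reduce to echelon form.
Swap R1 ↔ R2
R3 ← R3 − R1: [0, 0, -6, 6, 6]
R4 ← R4 + (3)·R1: [0, 0, 4, -4, -4]
R3 ← R3 + (3)·R2: [0, 0, 0, 0, 0]
R4 ← R4 − (2)·R2: [0, 0, 0, 0, 0]
2 nonzero rows, so rank(T) = 2.
T has 5 columns; by rank–nullity, nullity = 5 − 2 = 3.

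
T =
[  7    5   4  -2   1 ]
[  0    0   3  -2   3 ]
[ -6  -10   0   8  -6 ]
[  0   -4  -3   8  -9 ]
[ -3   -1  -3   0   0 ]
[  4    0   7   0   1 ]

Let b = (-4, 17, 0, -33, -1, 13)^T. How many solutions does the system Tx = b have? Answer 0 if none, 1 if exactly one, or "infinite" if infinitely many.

infinite

Row reduce the augmented matrix [T | b].
R3 ← R3 + (6/7)·R1: [0, -40/7, 24/7, 44/7, -36/7, -24/7]
R5 ← R5 + (3/7)·R1: [0, 8/7, -9/7, -6/7, 3/7, -19/7]
R6 ← R6 − (4/7)·R1: [0, -20/7, 33/7, 8/7, 3/7, 107/7]
Swap R2 ↔ R3
R4 ← R4 − (7/10)·R2: [0, 0, -27/5, 18/5, -27/5, -153/5]
R5 ← R5 + (1/5)·R2: [0, 0, -3/5, 2/5, -3/5, -17/5]
R6 ← R6 − (1/2)·R2: [0, 0, 3, -2, 3, 17]
R4 ← R4 + (9/5)·R3: [0, 0, 0, 0, 0, 0]
R5 ← R5 + (1/5)·R3: [0, 0, 0, 0, 0, 0]
R6 ← R6 − R3: [0, 0, 0, 0, 0, 0]
The echelon form has 3 nonzero rows, and every pivot lies in the first 5 columns, so rank(T) = rank([T|b]) = 3.
The system is consistent.
rank = 3 < 5 unknowns, so there are infinitely many solutions.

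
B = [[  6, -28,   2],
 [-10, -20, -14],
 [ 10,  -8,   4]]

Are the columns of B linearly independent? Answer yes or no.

Row reduce B to echelon form.
R2 ← R2 + (5/3)·R1: [0, -200/3, -32/3]
R3 ← R3 − (5/3)·R1: [0, 116/3, 2/3]
R3 ← R3 + (29/50)·R2: [0, 0, -138/25]
3 pivots among 3 columns.
Every column is a pivot column, so the columns are linearly independent.

yes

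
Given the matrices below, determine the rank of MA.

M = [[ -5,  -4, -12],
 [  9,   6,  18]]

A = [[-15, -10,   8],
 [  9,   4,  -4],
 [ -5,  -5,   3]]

First compute MA:
[[ 99,  94, -60],
 [-171, -156, 102]]
Now row reduce the product.
R2 ← R2 + (19/11)·R1: [0, 70/11, -18/11]
2 nonzero rows, so rank(MA) = 2.

2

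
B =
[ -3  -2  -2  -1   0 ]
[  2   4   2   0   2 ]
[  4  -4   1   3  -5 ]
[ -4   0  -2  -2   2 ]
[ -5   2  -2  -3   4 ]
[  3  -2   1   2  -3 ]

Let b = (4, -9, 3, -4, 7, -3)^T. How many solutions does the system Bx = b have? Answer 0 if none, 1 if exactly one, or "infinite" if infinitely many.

0

Row reduce the augmented matrix [B | b].
R2 ← R2 + (2/3)·R1: [0, 8/3, 2/3, -2/3, 2, -19/3]
R3 ← R3 + (4/3)·R1: [0, -20/3, -5/3, 5/3, -5, 25/3]
R4 ← R4 − (4/3)·R1: [0, 8/3, 2/3, -2/3, 2, -28/3]
R5 ← R5 − (5/3)·R1: [0, 16/3, 4/3, -4/3, 4, 1/3]
R6 ← R6 + R1: [0, -4, -1, 1, -3, 1]
R3 ← R3 + (5/2)·R2: [0, 0, 0, 0, 0, -15/2]
R4 ← R4 − R2: [0, 0, 0, 0, 0, -3]
R5 ← R5 − (2)·R2: [0, 0, 0, 0, 0, 13]
R6 ← R6 + (3/2)·R2: [0, 0, 0, 0, 0, -17/2]
R4 ← R4 − (2/5)·R3: [0, 0, 0, 0, 0, 0]
R5 ← R5 + (26/15)·R3: [0, 0, 0, 0, 0, 0]
R6 ← R6 − (17/15)·R3: [0, 0, 0, 0, 0, 0]
The echelon form has 3 nonzero rows; the last pivot sits in the augmented column, so rank(B) = 2 but rank([B|b]) = 3.
Since the ranks differ, the system is inconsistent.
It has no solutions.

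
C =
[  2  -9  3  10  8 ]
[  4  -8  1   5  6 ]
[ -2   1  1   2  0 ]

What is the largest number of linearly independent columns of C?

Row reduce to echelon form.
R2 ← R2 − (2)·R1: [0, 10, -5, -15, -10]
R3 ← R3 + R1: [0, -8, 4, 12, 8]
R3 ← R3 + (4/5)·R2: [0, 0, 0, 0, 0]
Echelon form has 2 nonzero rows, so rank(C) = 2.
The rank gives the maximum number of linearly independent columns: 2.

2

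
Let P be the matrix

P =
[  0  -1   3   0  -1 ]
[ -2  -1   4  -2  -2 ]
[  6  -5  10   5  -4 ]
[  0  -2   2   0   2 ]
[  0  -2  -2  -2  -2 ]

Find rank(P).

Row reduce to echelon form.
Swap R1 ↔ R2
R3 ← R3 + (3)·R1: [0, -8, 22, -1, -10]
R3 ← R3 − (8)·R2: [0, 0, -2, -1, -2]
R4 ← R4 − (2)·R2: [0, 0, -4, 0, 4]
R5 ← R5 − (2)·R2: [0, 0, -8, -2, 0]
R4 ← R4 − (2)·R3: [0, 0, 0, 2, 8]
R5 ← R5 − (4)·R3: [0, 0, 0, 2, 8]
R5 ← R5 − R4: [0, 0, 0, 0, 0]
Echelon form has 4 nonzero rows, so rank(P) = 4.

4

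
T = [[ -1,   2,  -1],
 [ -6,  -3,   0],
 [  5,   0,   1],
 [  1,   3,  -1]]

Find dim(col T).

2

Row reduce to echelon form.
R2 ← R2 − (6)·R1: [0, -15, 6]
R3 ← R3 + (5)·R1: [0, 10, -4]
R4 ← R4 + R1: [0, 5, -2]
R3 ← R3 + (2/3)·R2: [0, 0, 0]
R4 ← R4 + (1/3)·R2: [0, 0, 0]
Echelon form has 2 nonzero rows, so rank(T) = 2.
The column space has dimension equal to the rank: 2.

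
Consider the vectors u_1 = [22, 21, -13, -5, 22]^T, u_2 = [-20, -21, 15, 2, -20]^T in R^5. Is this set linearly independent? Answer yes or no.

yes

Form the matrix with these vectors as rows and row reduce.
R2 ← R2 + (10/11)·R1: [0, -21/11, 35/11, -28/11, 0]
2 nonzero rows, so the 2 vectors span a space of dimension 2.
Since 2 = 2, the vectors are linearly independent.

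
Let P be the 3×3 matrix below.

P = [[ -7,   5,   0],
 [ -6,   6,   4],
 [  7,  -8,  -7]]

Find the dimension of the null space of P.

Row reduce to echelon form.
R2 ← R2 − (6/7)·R1: [0, 12/7, 4]
R3 ← R3 + R1: [0, -3, -7]
R3 ← R3 + (7/4)·R2: [0, 0, 0]
2 nonzero rows, so rank(P) = 2.
P has 3 columns; by rank–nullity, nullity = 3 − 2 = 1.

1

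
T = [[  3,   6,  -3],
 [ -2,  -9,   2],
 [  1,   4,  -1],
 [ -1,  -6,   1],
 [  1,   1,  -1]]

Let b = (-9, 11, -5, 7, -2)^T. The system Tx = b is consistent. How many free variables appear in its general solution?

Row reduce the augmented matrix [T | b].
R2 ← R2 + (2/3)·R1: [0, -5, 0, 5]
R3 ← R3 − (1/3)·R1: [0, 2, 0, -2]
R4 ← R4 + (1/3)·R1: [0, -4, 0, 4]
R5 ← R5 − (1/3)·R1: [0, -1, 0, 1]
R3 ← R3 + (2/5)·R2: [0, 0, 0, 0]
R4 ← R4 − (4/5)·R2: [0, 0, 0, 0]
R5 ← R5 − (1/5)·R2: [0, 0, 0, 0]
The echelon form has 2 nonzero rows, and every pivot lies in the first 3 columns, so rank(T) = rank([T|b]) = 2.
The system is consistent.
Free variables = (unknowns) − (rank) = 3 − 2 = 1.

1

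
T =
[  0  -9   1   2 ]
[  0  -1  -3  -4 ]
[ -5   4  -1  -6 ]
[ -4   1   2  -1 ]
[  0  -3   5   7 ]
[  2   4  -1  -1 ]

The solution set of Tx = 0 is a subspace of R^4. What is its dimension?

0

Row reduce to echelon form.
Swap R1 ↔ R3
R4 ← R4 − (4/5)·R1: [0, -11/5, 14/5, 19/5]
R6 ← R6 + (2/5)·R1: [0, 28/5, -7/5, -17/5]
R3 ← R3 − (9)·R2: [0, 0, 28, 38]
R4 ← R4 − (11/5)·R2: [0, 0, 47/5, 63/5]
R5 ← R5 − (3)·R2: [0, 0, 14, 19]
R6 ← R6 + (28/5)·R2: [0, 0, -91/5, -129/5]
R4 ← R4 − (47/140)·R3: [0, 0, 0, -11/70]
R5 ← R5 − (1/2)·R3: [0, 0, 0, 0]
R6 ← R6 + (13/20)·R3: [0, 0, 0, -11/10]
R6 ← R6 − (7)·R4: [0, 0, 0, 0]
4 nonzero rows, so rank(T) = 4.
T has 4 columns; by rank–nullity, nullity = 4 − 4 = 0.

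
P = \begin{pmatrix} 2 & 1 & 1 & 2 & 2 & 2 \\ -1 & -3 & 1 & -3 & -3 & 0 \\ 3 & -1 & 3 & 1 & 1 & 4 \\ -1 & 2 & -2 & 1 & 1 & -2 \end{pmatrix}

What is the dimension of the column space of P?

Row reduce to echelon form.
R2 ← R2 + (1/2)·R1: [0, -5/2, 3/2, -2, -2, 1]
R3 ← R3 − (3/2)·R1: [0, -5/2, 3/2, -2, -2, 1]
R4 ← R4 + (1/2)·R1: [0, 5/2, -3/2, 2, 2, -1]
R3 ← R3 − R2: [0, 0, 0, 0, 0, 0]
R4 ← R4 + R2: [0, 0, 0, 0, 0, 0]
Echelon form has 2 nonzero rows, so rank(P) = 2.
The column space has dimension equal to the rank: 2.

2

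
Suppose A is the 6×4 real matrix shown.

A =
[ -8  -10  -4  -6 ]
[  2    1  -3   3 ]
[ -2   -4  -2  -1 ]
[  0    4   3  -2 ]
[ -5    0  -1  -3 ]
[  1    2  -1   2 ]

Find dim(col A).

4

Row reduce to echelon form.
R2 ← R2 + (1/4)·R1: [0, -3/2, -4, 3/2]
R3 ← R3 − (1/4)·R1: [0, -3/2, -1, 1/2]
R5 ← R5 − (5/8)·R1: [0, 25/4, 3/2, 3/4]
R6 ← R6 + (1/8)·R1: [0, 3/4, -3/2, 5/4]
R3 ← R3 − R2: [0, 0, 3, -1]
R4 ← R4 + (8/3)·R2: [0, 0, -23/3, 2]
R5 ← R5 + (25/6)·R2: [0, 0, -91/6, 7]
R6 ← R6 + (1/2)·R2: [0, 0, -7/2, 2]
R4 ← R4 + (23/9)·R3: [0, 0, 0, -5/9]
R5 ← R5 + (91/18)·R3: [0, 0, 0, 35/18]
R6 ← R6 + (7/6)·R3: [0, 0, 0, 5/6]
R5 ← R5 + (7/2)·R4: [0, 0, 0, 0]
R6 ← R6 + (3/2)·R4: [0, 0, 0, 0]
Echelon form has 4 nonzero rows, so rank(A) = 4.
The column space has dimension equal to the rank: 4.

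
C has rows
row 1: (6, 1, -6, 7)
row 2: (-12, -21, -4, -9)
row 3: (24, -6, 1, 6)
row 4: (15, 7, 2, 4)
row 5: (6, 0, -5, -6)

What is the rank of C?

Row reduce to echelon form.
R2 ← R2 + (2)·R1: [0, -19, -16, 5]
R3 ← R3 − (4)·R1: [0, -10, 25, -22]
R4 ← R4 − (5/2)·R1: [0, 9/2, 17, -27/2]
R5 ← R5 − R1: [0, -1, 1, -13]
R3 ← R3 − (10/19)·R2: [0, 0, 635/19, -468/19]
R4 ← R4 + (9/38)·R2: [0, 0, 251/19, -234/19]
R5 ← R5 − (1/19)·R2: [0, 0, 35/19, -252/19]
R4 ← R4 − (251/635)·R3: [0, 0, 0, -1638/635]
R5 ← R5 − (7/127)·R3: [0, 0, 0, -1512/127]
R5 ← R5 − (60/13)·R4: [0, 0, 0, 0]
Echelon form has 4 nonzero rows, so rank(C) = 4.

4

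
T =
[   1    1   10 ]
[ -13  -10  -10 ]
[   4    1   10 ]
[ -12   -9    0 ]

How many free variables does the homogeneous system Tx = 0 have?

0

Row reduce to echelon form.
R2 ← R2 + (13)·R1: [0, 3, 120]
R3 ← R3 − (4)·R1: [0, -3, -30]
R4 ← R4 + (12)·R1: [0, 3, 120]
R3 ← R3 + R2: [0, 0, 90]
R4 ← R4 − R2: [0, 0, 0]
3 nonzero rows, so rank(T) = 3.
T has 3 columns; by rank–nullity, nullity = 3 − 3 = 0.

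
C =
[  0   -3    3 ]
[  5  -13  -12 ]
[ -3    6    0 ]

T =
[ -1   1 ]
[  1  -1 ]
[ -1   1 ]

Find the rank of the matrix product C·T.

First compute CT:
[[ -6,   6],
 [ -6,   6],
 [  9,  -9]]
Now row reduce the product.
R2 ← R2 − R1: [0, 0]
R3 ← R3 + (3/2)·R1: [0, 0]
1 nonzero row, so rank(CT) = 1.

1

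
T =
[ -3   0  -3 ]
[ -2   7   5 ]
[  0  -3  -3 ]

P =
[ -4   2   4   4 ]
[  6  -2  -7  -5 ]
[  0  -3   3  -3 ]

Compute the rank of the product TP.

First compute TP:
[[ 12,   3, -21,  -3],
 [ 50, -33, -42, -58],
 [-18,  15,  12,  24]]
Now row reduce the product.
R2 ← R2 − (25/6)·R1: [0, -91/2, 91/2, -91/2]
R3 ← R3 + (3/2)·R1: [0, 39/2, -39/2, 39/2]
R3 ← R3 + (3/7)·R2: [0, 0, 0, 0]
2 nonzero rows, so rank(TP) = 2.

2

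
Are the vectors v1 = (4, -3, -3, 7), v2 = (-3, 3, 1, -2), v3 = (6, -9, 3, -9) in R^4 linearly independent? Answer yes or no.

Form the matrix with these vectors as rows and row reduce.
R2 ← R2 + (3/4)·R1: [0, 3/4, -5/4, 13/4]
R3 ← R3 − (3/2)·R1: [0, -9/2, 15/2, -39/2]
R3 ← R3 + (6)·R2: [0, 0, 0, 0]
2 nonzero rows, so the 3 vectors span a space of dimension 2.
Since 2 < 3, the vectors are linearly dependent.

no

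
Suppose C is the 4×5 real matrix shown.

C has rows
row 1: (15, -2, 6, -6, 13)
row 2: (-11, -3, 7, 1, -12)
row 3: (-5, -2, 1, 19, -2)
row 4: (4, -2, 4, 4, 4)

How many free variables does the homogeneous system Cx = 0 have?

Row reduce to echelon form.
R2 ← R2 + (11/15)·R1: [0, -67/15, 57/5, -17/5, -37/15]
R3 ← R3 + (1/3)·R1: [0, -8/3, 3, 17, 7/3]
R4 ← R4 − (4/15)·R1: [0, -22/15, 12/5, 28/5, 8/15]
R3 ← R3 − (40/67)·R2: [0, 0, -255/67, 1275/67, 255/67]
R4 ← R4 − (22/67)·R2: [0, 0, -90/67, 450/67, 90/67]
R4 ← R4 − (6/17)·R3: [0, 0, 0, 0, 0]
3 nonzero rows, so rank(C) = 3.
C has 5 columns; by rank–nullity, nullity = 5 − 3 = 2.

2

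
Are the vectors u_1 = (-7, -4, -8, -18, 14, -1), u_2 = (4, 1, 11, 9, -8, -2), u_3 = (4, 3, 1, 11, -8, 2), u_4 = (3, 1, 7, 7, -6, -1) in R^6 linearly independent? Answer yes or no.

Form the matrix with these vectors as rows and row reduce.
R2 ← R2 + (4/7)·R1: [0, -9/7, 45/7, -9/7, 0, -18/7]
R3 ← R3 + (4/7)·R1: [0, 5/7, -25/7, 5/7, 0, 10/7]
R4 ← R4 + (3/7)·R1: [0, -5/7, 25/7, -5/7, 0, -10/7]
R3 ← R3 + (5/9)·R2: [0, 0, 0, 0, 0, 0]
R4 ← R4 − (5/9)·R2: [0, 0, 0, 0, 0, 0]
2 nonzero rows, so the 4 vectors span a space of dimension 2.
Since 2 < 4, the vectors are linearly dependent.

no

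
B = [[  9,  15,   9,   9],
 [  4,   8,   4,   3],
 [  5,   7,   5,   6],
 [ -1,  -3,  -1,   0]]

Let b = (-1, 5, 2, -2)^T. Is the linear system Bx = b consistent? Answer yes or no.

Row reduce the augmented matrix [B | b].
R2 ← R2 − (4/9)·R1: [0, 4/3, 0, -1, 49/9]
R3 ← R3 − (5/9)·R1: [0, -4/3, 0, 1, 23/9]
R4 ← R4 + (1/9)·R1: [0, -4/3, 0, 1, -19/9]
R3 ← R3 + R2: [0, 0, 0, 0, 8]
R4 ← R4 + R2: [0, 0, 0, 0, 10/3]
R4 ← R4 − (5/12)·R3: [0, 0, 0, 0, 0]
The echelon form has 3 nonzero rows; the last pivot sits in the augmented column, so rank(B) = 2 but rank([B|b]) = 3.
Since the ranks differ, the system is inconsistent.

no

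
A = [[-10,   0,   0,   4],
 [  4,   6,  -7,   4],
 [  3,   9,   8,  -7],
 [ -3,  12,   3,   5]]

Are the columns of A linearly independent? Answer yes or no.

yes

Row reduce A to echelon form.
R2 ← R2 + (2/5)·R1: [0, 6, -7, 28/5]
R3 ← R3 + (3/10)·R1: [0, 9, 8, -29/5]
R4 ← R4 − (3/10)·R1: [0, 12, 3, 19/5]
R3 ← R3 − (3/2)·R2: [0, 0, 37/2, -71/5]
R4 ← R4 − (2)·R2: [0, 0, 17, -37/5]
R4 ← R4 − (34/37)·R3: [0, 0, 0, 209/37]
4 pivots among 4 columns.
Every column is a pivot column, so the columns are linearly independent.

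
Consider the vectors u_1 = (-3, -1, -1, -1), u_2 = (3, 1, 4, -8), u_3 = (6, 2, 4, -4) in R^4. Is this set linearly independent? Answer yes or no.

no

Form the matrix with these vectors as rows and row reduce.
R2 ← R2 + R1: [0, 0, 3, -9]
R3 ← R3 + (2)·R1: [0, 0, 2, -6]
R3 ← R3 − (2/3)·R2: [0, 0, 0, 0]
2 nonzero rows, so the 3 vectors span a space of dimension 2.
Since 2 < 3, the vectors are linearly dependent.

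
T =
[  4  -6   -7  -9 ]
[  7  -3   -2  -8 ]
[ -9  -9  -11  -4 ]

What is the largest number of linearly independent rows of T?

3

Row reduce to echelon form.
R2 ← R2 − (7/4)·R1: [0, 15/2, 41/4, 31/4]
R3 ← R3 + (9/4)·R1: [0, -45/2, -107/4, -97/4]
R3 ← R3 + (3)·R2: [0, 0, 4, -1]
Echelon form has 3 nonzero rows, so rank(T) = 3.
The rank gives the maximum number of linearly independent rows: 3.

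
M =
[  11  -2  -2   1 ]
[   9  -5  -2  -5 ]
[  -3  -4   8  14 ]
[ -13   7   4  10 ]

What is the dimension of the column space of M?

Row reduce to echelon form.
R2 ← R2 − (9/11)·R1: [0, -37/11, -4/11, -64/11]
R3 ← R3 + (3/11)·R1: [0, -50/11, 82/11, 157/11]
R4 ← R4 + (13/11)·R1: [0, 51/11, 18/11, 123/11]
R3 ← R3 − (50/37)·R2: [0, 0, 294/37, 819/37]
R4 ← R4 + (51/37)·R2: [0, 0, 42/37, 117/37]
R4 ← R4 − (1/7)·R3: [0, 0, 0, 0]
Echelon form has 3 nonzero rows, so rank(M) = 3.
The column space has dimension equal to the rank: 3.

3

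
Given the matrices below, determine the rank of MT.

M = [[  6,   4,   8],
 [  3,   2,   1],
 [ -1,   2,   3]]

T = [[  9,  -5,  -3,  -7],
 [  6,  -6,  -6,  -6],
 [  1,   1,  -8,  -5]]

First compute MT:
[[ 86, -46, -106, -106],
 [ 40, -26, -29, -38],
 [  6,  -4, -33, -20]]
Now row reduce the product.
R2 ← R2 − (20/43)·R1: [0, -198/43, 873/43, 486/43]
R3 ← R3 − (3/43)·R1: [0, -34/43, -1101/43, -542/43]
R3 ← R3 − (17/99)·R2: [0, 0, -320/11, -160/11]
3 nonzero rows, so rank(MT) = 3.

3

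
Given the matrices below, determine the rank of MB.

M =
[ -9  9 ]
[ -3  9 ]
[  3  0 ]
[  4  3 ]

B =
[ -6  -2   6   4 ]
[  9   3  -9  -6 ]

First compute MB:
[[135,  45, -135, -90],
 [ 99,  33, -99, -66],
 [-18,  -6,  18,  12],
 [  3,   1,  -3,  -2]]
Now row reduce the product.
R2 ← R2 − (11/15)·R1: [0, 0, 0, 0]
R3 ← R3 + (2/15)·R1: [0, 0, 0, 0]
R4 ← R4 − (1/45)·R1: [0, 0, 0, 0]
1 nonzero row, so rank(MB) = 1.

1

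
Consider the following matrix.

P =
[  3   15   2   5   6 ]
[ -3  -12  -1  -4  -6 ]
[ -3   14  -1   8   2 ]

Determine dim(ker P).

Row reduce to echelon form.
R2 ← R2 + R1: [0, 3, 1, 1, 0]
R3 ← R3 + R1: [0, 29, 1, 13, 8]
R3 ← R3 − (29/3)·R2: [0, 0, -26/3, 10/3, 8]
3 nonzero rows, so rank(P) = 3.
P has 5 columns; by rank–nullity, nullity = 5 − 3 = 2.

2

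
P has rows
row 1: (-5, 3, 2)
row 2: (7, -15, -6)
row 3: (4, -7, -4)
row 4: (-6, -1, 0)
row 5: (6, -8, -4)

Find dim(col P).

Row reduce to echelon form.
R2 ← R2 + (7/5)·R1: [0, -54/5, -16/5]
R3 ← R3 + (4/5)·R1: [0, -23/5, -12/5]
R4 ← R4 − (6/5)·R1: [0, -23/5, -12/5]
R5 ← R5 + (6/5)·R1: [0, -22/5, -8/5]
R3 ← R3 − (23/54)·R2: [0, 0, -28/27]
R4 ← R4 − (23/54)·R2: [0, 0, -28/27]
R5 ← R5 − (11/27)·R2: [0, 0, -8/27]
R4 ← R4 − R3: [0, 0, 0]
R5 ← R5 − (2/7)·R3: [0, 0, 0]
Echelon form has 3 nonzero rows, so rank(P) = 3.
The column space has dimension equal to the rank: 3.

3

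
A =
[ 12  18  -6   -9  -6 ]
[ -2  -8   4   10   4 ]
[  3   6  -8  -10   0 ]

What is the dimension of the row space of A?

3

Row reduce to echelon form.
R2 ← R2 + (1/6)·R1: [0, -5, 3, 17/2, 3]
R3 ← R3 − (1/4)·R1: [0, 3/2, -13/2, -31/4, 3/2]
R3 ← R3 + (3/10)·R2: [0, 0, -28/5, -26/5, 12/5]
Echelon form has 3 nonzero rows, so rank(A) = 3.
The row space has dimension equal to the rank: 3.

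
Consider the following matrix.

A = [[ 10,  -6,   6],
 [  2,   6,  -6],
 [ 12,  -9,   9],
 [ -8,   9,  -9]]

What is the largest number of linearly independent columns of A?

2

Row reduce to echelon form.
R2 ← R2 − (1/5)·R1: [0, 36/5, -36/5]
R3 ← R3 − (6/5)·R1: [0, -9/5, 9/5]
R4 ← R4 + (4/5)·R1: [0, 21/5, -21/5]
R3 ← R3 + (1/4)·R2: [0, 0, 0]
R4 ← R4 − (7/12)·R2: [0, 0, 0]
Echelon form has 2 nonzero rows, so rank(A) = 2.
The rank gives the maximum number of linearly independent columns: 2.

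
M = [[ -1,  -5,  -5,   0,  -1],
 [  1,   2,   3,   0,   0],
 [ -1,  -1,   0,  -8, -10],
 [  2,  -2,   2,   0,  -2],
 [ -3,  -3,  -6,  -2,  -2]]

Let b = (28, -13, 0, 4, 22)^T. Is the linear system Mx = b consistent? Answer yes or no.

yes

Row reduce the augmented matrix [M | b].
R2 ← R2 + R1: [0, -3, -2, 0, -1, 15]
R3 ← R3 − R1: [0, 4, 5, -8, -9, -28]
R4 ← R4 + (2)·R1: [0, -12, -8, 0, -4, 60]
R5 ← R5 − (3)·R1: [0, 12, 9, -2, 1, -62]
R3 ← R3 + (4/3)·R2: [0, 0, 7/3, -8, -31/3, -8]
R4 ← R4 − (4)·R2: [0, 0, 0, 0, 0, 0]
R5 ← R5 + (4)·R2: [0, 0, 1, -2, -3, -2]
R5 ← R5 − (3/7)·R3: [0, 0, 0, 10/7, 10/7, 10/7]
Swap R4 ↔ R5
The echelon form has 4 nonzero rows, and every pivot lies in the first 5 columns, so rank(M) = rank([M|b]) = 4.
The system is consistent.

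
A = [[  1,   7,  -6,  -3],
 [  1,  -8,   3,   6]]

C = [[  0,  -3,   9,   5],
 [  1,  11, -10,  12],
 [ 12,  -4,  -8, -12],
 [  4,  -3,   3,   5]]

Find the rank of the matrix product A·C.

2

First compute AC:
[[-77, 107, -22, 146],
 [ 52, -121,  83, -97]]
Now row reduce the product.
R2 ← R2 + (52/77)·R1: [0, -3753/77, 477/7, 123/77]
2 nonzero rows, so rank(AC) = 2.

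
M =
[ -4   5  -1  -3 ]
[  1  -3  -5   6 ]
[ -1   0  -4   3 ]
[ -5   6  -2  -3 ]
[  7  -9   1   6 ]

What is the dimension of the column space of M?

2

Row reduce to echelon form.
R2 ← R2 + (1/4)·R1: [0, -7/4, -21/4, 21/4]
R3 ← R3 − (1/4)·R1: [0, -5/4, -15/4, 15/4]
R4 ← R4 − (5/4)·R1: [0, -1/4, -3/4, 3/4]
R5 ← R5 + (7/4)·R1: [0, -1/4, -3/4, 3/4]
R3 ← R3 − (5/7)·R2: [0, 0, 0, 0]
R4 ← R4 − (1/7)·R2: [0, 0, 0, 0]
R5 ← R5 − (1/7)·R2: [0, 0, 0, 0]
Echelon form has 2 nonzero rows, so rank(M) = 2.
The column space has dimension equal to the rank: 2.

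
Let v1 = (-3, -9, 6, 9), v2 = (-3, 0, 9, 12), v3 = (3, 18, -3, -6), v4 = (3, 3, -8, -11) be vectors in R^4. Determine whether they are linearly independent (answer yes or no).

Form the matrix with these vectors as rows and row reduce.
R2 ← R2 − R1: [0, 9, 3, 3]
R3 ← R3 + R1: [0, 9, 3, 3]
R4 ← R4 + R1: [0, -6, -2, -2]
R3 ← R3 − R2: [0, 0, 0, 0]
R4 ← R4 + (2/3)·R2: [0, 0, 0, 0]
2 nonzero rows, so the 4 vectors span a space of dimension 2.
Since 2 < 4, the vectors are linearly dependent.

no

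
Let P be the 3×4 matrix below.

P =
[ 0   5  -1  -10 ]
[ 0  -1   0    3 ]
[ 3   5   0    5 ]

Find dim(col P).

3

Row reduce to echelon form.
Swap R1 ↔ R3
R3 ← R3 + (5)·R2: [0, 0, -1, 5]
Echelon form has 3 nonzero rows, so rank(P) = 3.
The column space has dimension equal to the rank: 3.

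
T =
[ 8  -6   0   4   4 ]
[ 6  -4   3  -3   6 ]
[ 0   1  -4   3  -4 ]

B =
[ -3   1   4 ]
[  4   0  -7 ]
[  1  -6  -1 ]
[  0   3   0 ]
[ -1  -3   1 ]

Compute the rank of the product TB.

3

First compute TB:
[[-52,   8,  78],
 [-37, -39,  55],
 [  4,  45,  -7]]
Now row reduce the product.
R2 ← R2 − (37/52)·R1: [0, -581/13, -1/2]
R3 ← R3 + (1/13)·R1: [0, 593/13, -1]
R3 ← R3 + (593/581)·R2: [0, 0, -1755/1162]
3 nonzero rows, so rank(TB) = 3.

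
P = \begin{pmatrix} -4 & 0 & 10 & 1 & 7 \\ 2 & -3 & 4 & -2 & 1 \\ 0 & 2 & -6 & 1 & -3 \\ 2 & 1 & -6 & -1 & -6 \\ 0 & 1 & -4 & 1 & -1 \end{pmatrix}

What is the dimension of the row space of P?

Row reduce to echelon form.
R2 ← R2 + (1/2)·R1: [0, -3, 9, -3/2, 9/2]
R4 ← R4 + (1/2)·R1: [0, 1, -1, -1/2, -5/2]
R3 ← R3 + (2/3)·R2: [0, 0, 0, 0, 0]
R4 ← R4 + (1/3)·R2: [0, 0, 2, -1, -1]
R5 ← R5 + (1/3)·R2: [0, 0, -1, 1/2, 1/2]
Swap R3 ↔ R4
R5 ← R5 + (1/2)·R3: [0, 0, 0, 0, 0]
Echelon form has 3 nonzero rows, so rank(P) = 3.
The row space has dimension equal to the rank: 3.

3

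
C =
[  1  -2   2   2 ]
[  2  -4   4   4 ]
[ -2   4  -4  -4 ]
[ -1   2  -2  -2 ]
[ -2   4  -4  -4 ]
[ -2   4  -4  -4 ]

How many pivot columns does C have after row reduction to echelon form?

1

Row reduce to echelon form.
R2 ← R2 − (2)·R1: [0, 0, 0, 0]
R3 ← R3 + (2)·R1: [0, 0, 0, 0]
R4 ← R4 + R1: [0, 0, 0, 0]
R5 ← R5 + (2)·R1: [0, 0, 0, 0]
R6 ← R6 + (2)·R1: [0, 0, 0, 0]
Echelon form has 1 nonzero row, so rank(C) = 1.
Each nonzero row contributes one pivot column: 1 pivot columns.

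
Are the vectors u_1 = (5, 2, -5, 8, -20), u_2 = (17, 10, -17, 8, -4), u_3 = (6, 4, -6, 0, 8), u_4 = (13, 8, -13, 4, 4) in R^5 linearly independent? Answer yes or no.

no

Form the matrix with these vectors as rows and row reduce.
R2 ← R2 − (17/5)·R1: [0, 16/5, 0, -96/5, 64]
R3 ← R3 − (6/5)·R1: [0, 8/5, 0, -48/5, 32]
R4 ← R4 − (13/5)·R1: [0, 14/5, 0, -84/5, 56]
R3 ← R3 − (1/2)·R2: [0, 0, 0, 0, 0]
R4 ← R4 − (7/8)·R2: [0, 0, 0, 0, 0]
2 nonzero rows, so the 4 vectors span a space of dimension 2.
Since 2 < 4, the vectors are linearly dependent.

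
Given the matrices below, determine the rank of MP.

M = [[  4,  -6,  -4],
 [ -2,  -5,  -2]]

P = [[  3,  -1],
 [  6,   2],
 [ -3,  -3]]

First compute MP:
[[-12,  -4],
 [-30,  -2]]
Now row reduce the product.
R2 ← R2 − (5/2)·R1: [0, 8]
2 nonzero rows, so rank(MP) = 2.

2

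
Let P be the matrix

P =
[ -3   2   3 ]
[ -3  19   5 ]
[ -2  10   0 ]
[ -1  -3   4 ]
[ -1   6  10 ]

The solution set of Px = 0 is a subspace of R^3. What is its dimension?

0

Row reduce to echelon form.
R2 ← R2 − R1: [0, 17, 2]
R3 ← R3 − (2/3)·R1: [0, 26/3, -2]
R4 ← R4 − (1/3)·R1: [0, -11/3, 3]
R5 ← R5 − (1/3)·R1: [0, 16/3, 9]
R3 ← R3 − (26/51)·R2: [0, 0, -154/51]
R4 ← R4 + (11/51)·R2: [0, 0, 175/51]
R5 ← R5 − (16/51)·R2: [0, 0, 427/51]
R4 ← R4 + (25/22)·R3: [0, 0, 0]
R5 ← R5 + (61/22)·R3: [0, 0, 0]
3 nonzero rows, so rank(P) = 3.
P has 3 columns; by rank–nullity, nullity = 3 − 3 = 0.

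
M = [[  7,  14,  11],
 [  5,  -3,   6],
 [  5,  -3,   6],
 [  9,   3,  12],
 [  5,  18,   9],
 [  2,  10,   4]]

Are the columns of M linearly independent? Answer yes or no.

no

Row reduce M to echelon form.
R2 ← R2 − (5/7)·R1: [0, -13, -13/7]
R3 ← R3 − (5/7)·R1: [0, -13, -13/7]
R4 ← R4 − (9/7)·R1: [0, -15, -15/7]
R5 ← R5 − (5/7)·R1: [0, 8, 8/7]
R6 ← R6 − (2/7)·R1: [0, 6, 6/7]
R3 ← R3 − R2: [0, 0, 0]
R4 ← R4 − (15/13)·R2: [0, 0, 0]
R5 ← R5 + (8/13)·R2: [0, 0, 0]
R6 ← R6 + (6/13)·R2: [0, 0, 0]
2 pivots among 3 columns.
Only 2 < 3 pivot columns, so the columns are linearly dependent.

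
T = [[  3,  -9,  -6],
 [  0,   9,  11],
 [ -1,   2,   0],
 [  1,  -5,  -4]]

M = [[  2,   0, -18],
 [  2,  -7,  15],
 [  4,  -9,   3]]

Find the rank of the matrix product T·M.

First compute TM:
[[-36, 117, -207],
 [ 62, -162, 168],
 [  2, -14,  48],
 [-24,  71, -105]]
Now row reduce the product.
R2 ← R2 + (31/18)·R1: [0, 79/2, -377/2]
R3 ← R3 + (1/18)·R1: [0, -15/2, 73/2]
R4 ← R4 − (2/3)·R1: [0, -7, 33]
R3 ← R3 + (15/79)·R2: [0, 0, 56/79]
R4 ← R4 + (14/79)·R2: [0, 0, -32/79]
R4 ← R4 + (4/7)·R3: [0, 0, 0]
3 nonzero rows, so rank(TM) = 3.

3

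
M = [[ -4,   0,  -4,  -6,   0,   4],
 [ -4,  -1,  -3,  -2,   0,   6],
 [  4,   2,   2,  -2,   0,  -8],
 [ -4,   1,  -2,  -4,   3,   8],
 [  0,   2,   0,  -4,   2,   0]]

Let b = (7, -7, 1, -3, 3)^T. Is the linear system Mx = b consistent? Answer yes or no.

Row reduce the augmented matrix [M | b].
R2 ← R2 − R1: [0, -1, 1, 4, 0, 2, -14]
R3 ← R3 + R1: [0, 2, -2, -8, 0, -4, 8]
R4 ← R4 − R1: [0, 1, 2, 2, 3, 4, -10]
R3 ← R3 + (2)·R2: [0, 0, 0, 0, 0, 0, -20]
R4 ← R4 + R2: [0, 0, 3, 6, 3, 6, -24]
R5 ← R5 + (2)·R2: [0, 0, 2, 4, 2, 4, -25]
Swap R3 ↔ R4
R5 ← R5 − (2/3)·R3: [0, 0, 0, 0, 0, 0, -9]
R5 ← R5 − (9/20)·R4: [0, 0, 0, 0, 0, 0, 0]
The echelon form has 4 nonzero rows; the last pivot sits in the augmented column, so rank(M) = 3 but rank([M|b]) = 4.
Since the ranks differ, the system is inconsistent.

no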